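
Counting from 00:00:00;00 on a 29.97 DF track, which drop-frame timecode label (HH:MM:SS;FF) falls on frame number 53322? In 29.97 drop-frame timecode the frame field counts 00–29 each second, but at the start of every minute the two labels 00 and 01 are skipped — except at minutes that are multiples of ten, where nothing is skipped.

00:29:39;06

Each 10-minute DF block holds 10 × 60 × 30 − 9 × 2 = 17982 frames. 53322 ÷ 17982 → 2 full blocks, remainder 17358.
Within the partial block the first minute is 1800 frames and each further minute 1798, so 9 further minute boundaries passed. Total skipped labels = 18 × 2 + 2 × 9 = 54.
Non-drop label index = 53322 + 54 = 53376; at 30 labels/s that is 00:29:39:06, i.e. DF 00:29:39;06.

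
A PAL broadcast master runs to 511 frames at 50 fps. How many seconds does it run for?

Running time = 511 / (50) = 10.22 s.

10.22 seconds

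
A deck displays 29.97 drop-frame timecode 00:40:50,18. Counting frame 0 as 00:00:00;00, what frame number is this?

Complete 10-minute blocks: 4, each 17982 frames → 71928.
Remaining 0 whole minutes in the current block: 0 frames.
Within the current minute: 50 × 30 + 18 = 1518. Total = 71928 + 0 + 1518 = 73446.

73446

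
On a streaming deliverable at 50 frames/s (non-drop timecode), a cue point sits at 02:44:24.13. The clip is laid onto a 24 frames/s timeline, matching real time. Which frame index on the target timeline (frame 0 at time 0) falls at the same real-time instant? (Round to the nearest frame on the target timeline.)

frame 236742

Source frame index: (2×3600 + 44×60 + 24) × 50 + 13 = 493213.
Real time: 493213 / (50) = 493213/50 s.
Target frame: (493213/50) × (24) = 5918556/25 ≈ 236742.240 → 236742.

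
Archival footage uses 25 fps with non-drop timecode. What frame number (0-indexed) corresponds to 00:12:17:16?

frame 18441

Total seconds to the label: (0 × 3600 + 12 × 60 + 17) = 737.
Frame index = 737 × 25 + 16 = 18441.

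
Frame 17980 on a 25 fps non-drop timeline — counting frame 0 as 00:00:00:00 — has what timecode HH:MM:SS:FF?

17980 ÷ 25 = 719 full seconds, remainder 5 frames.
719 s = 0 h 11 min 59 s.
Timecode: 00:11:59:05.

00:11:59:05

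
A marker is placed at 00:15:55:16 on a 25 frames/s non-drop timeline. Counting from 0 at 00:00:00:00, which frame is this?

Total seconds to the label: (0 × 3600 + 15 × 60 + 55) = 955.
Frame index = 955 × 25 + 16 = 23891.

23891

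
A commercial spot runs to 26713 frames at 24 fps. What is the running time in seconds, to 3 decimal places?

1113.042 seconds

Running time = 26713 × 1/24 = 26713/24 s ≈ 1113.042 s.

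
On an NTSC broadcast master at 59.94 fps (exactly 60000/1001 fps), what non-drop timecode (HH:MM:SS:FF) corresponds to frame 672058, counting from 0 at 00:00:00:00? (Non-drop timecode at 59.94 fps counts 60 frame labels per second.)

672058 ÷ 60 = 11200 full seconds, remainder 58 frames.
11200 s = 3 h 6 min 40 s.
Timecode: 03:06:40:58.

03:06:40:58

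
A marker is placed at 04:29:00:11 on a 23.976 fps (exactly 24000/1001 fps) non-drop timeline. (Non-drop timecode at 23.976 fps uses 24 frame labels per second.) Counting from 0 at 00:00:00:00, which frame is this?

387371

Total seconds to the label: (4 × 3600 + 29 × 60 + 0) = 16140.
Frame index = 16140 × 24 + 11 = 387371.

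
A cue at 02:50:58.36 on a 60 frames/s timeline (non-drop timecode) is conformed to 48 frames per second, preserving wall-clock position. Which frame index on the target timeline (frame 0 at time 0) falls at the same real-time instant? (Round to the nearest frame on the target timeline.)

Source frame index: (2×3600 + 50×60 + 58) × 60 + 36 = 615516.
Real time: 615516 / (60) = 51293/5 s.
Target frame: (51293/5) × (48) = 2462064/5 ≈ 492412.800 → 492413.

frame 492413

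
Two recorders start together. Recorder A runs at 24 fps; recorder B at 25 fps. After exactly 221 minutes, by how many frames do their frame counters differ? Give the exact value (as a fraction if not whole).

13260 frames

221 min = 13260 s.
A emits 24 × 13260 = 318240 frames; B emits 25 × 13260 = 331500.
Difference = 13260 frames; B is ahead of A.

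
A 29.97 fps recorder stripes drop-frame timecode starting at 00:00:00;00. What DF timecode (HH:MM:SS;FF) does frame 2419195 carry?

Ten DF minutes hold 17982 frames, so frame 2419195 lies in block 134 (frames 2409588–2427569) with 9607 frames into that block.
The block's first minute is 1800 frames and the rest 1798 each; 9607 frames reaches minute 5, so 134 × 18 + 5 × 2 = 2422 labels have been skipped so far.
Adding those back, label number 2419195 + 2422 = 2421617 at 30 labels/s is 80720 s + 17 f = 22 h 25 min 20 s frame 17, i.e. 22:25:20;17.

22:25:20;17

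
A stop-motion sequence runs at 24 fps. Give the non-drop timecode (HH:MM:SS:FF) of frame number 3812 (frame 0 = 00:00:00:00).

3812 ÷ 24 = 158 full seconds, remainder 20 frames.
158 s = 0 h 2 min 38 s.
Timecode: 00:02:38:20.

00:02:38:20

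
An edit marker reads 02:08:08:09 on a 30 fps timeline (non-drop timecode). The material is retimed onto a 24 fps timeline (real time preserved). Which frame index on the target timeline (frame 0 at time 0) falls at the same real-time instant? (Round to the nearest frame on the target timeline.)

Source frame index: (2×3600 + 8×60 + 8) × 30 + 9 = 230649.
Real time: 230649 / (30) = 76883/10 s.
Target frame: (76883/10) × (24) = 922596/5 ≈ 184519.200 → 184519.

frame 184519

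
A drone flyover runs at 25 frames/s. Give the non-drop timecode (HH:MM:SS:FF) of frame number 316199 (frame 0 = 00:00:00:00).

316199 ÷ 25 = 12647 full seconds, remainder 24 frames.
12647 s = 3 h 30 min 47 s.
Timecode: 03:30:47:24.

03:30:47:24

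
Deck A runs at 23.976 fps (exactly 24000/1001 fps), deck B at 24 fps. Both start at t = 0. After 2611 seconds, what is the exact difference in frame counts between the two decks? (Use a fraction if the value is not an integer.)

A emits 24000/1001 × 2611 = 8952000/143 frames; B emits 24 × 2611 = 62664.
Difference = 8952/143 frames (≈ 62.6014); B is ahead of A.

8952/143 frames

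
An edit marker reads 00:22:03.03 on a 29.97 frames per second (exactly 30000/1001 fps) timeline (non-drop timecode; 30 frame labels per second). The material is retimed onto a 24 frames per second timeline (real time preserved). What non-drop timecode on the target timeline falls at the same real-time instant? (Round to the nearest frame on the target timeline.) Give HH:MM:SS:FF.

Source frame index: (0×3600 + 22×60 + 3) × 30 + 3 = 39693.
Real time: 39693 / (30000/1001) = 13244231/10000 s.
Target frame: (13244231/10000) × (24) = 39732693/1250 ≈ 31786.154 → 31786.
At 24 labels/s: frame 31786 → 00:22:04:10.

00:22:04:10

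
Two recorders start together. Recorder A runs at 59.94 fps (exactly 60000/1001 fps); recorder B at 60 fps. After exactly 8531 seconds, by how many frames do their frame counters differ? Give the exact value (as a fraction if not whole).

511860/1001 frames

A emits 60000/1001 × 8531 = 511860000/1001 frames; B emits 60 × 8531 = 511860.
Difference = 511860/1001 frames (≈ 511.3487); B is ahead of A.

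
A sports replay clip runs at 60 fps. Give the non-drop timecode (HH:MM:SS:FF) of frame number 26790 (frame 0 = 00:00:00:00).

26790 ÷ 60 = 446 full seconds, remainder 30 frames.
446 s = 0 h 7 min 26 s.
Timecode: 00:07:26:30.

00:07:26:30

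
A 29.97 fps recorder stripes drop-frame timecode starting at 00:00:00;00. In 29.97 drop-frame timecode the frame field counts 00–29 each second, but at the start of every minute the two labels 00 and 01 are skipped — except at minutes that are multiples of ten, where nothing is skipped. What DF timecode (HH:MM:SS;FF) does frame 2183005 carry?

Each 10-minute DF block holds 10 × 60 × 30 − 9 × 2 = 17982 frames. 2183005 ÷ 17982 → 121 full blocks, remainder 7183.
Within the partial block the first minute is 1800 frames and each further minute 1798, so 3 further minute boundaries passed. Total skipped labels = 18 × 121 + 2 × 3 = 2184.
Non-drop label index = 2183005 + 2184 = 2185189; at 30 labels/s that is 20:13:59:19, i.e. DF 20:13:59;19.

20:13:59;19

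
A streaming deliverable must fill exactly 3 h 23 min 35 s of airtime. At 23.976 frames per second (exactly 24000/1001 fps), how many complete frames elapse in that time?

3 h 23 min 35 s = 12215 s.
Frames = 12215 × 24000/1001 = 41880000/143 ≈ 292867.1329.
Complete frames: 292867.

292867 frames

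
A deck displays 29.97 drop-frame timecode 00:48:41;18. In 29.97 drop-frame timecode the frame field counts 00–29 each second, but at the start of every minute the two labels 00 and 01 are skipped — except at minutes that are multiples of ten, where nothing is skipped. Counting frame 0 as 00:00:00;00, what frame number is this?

As if non-drop at 30 labels/s: (0 × 3600 + 48 × 60 + 41) × 30 + 18 = 87648.
Minute boundaries passed: 48; those not divisible by 10: 48 − 4 = 44; dropped labels = 2 × 44 = 88.
Actual frame index = 87648 − 88 = 87560.

87560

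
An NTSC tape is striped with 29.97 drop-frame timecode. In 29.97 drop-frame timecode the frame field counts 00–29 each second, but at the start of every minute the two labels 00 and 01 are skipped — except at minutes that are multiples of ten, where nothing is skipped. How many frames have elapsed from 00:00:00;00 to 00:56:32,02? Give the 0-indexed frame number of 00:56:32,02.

101660

Complete 10-minute blocks: 5, each 17982 frames → 89910.
Remaining 6 whole minutes in the current block: 1800 + 5 × 1798 = 10790 frames.
Within the current minute: 32 × 30 + 2 − 2 = 960 (labels ;00/;01 skipped at this minute). Total = 89910 + 10790 + 960 = 101660.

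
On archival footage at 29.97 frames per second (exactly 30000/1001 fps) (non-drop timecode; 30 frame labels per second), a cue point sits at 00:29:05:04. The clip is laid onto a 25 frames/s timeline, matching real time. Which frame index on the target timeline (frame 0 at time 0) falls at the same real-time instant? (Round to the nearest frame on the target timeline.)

frame 43672

Source frame index: (0×3600 + 29×60 + 5) × 30 + 4 = 52354.
Real time: 52354 / (30000/1001) = 26203177/15000 s.
Target frame: (26203177/15000) × (25) = 26203177/600 ≈ 43671.962 → 43672.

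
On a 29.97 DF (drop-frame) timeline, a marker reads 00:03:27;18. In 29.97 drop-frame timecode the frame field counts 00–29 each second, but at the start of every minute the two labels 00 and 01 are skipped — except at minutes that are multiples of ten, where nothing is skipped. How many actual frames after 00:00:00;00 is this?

6222

As if non-drop at 30 labels/s: (0 × 3600 + 3 × 60 + 27) × 30 + 18 = 6228.
Minute boundaries passed: 3; those not divisible by 10: 3 − 0 = 3; dropped labels = 2 × 3 = 6.
Actual frame index = 6228 − 6 = 6222.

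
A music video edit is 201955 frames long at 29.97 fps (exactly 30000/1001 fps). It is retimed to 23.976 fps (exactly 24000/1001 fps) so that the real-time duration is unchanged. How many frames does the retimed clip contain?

Target frames = source frames × (target rate / source rate) = 201955 × (24000/1001)/(30000/1001) = 201955 × 4/5 = 161564.

161564 frames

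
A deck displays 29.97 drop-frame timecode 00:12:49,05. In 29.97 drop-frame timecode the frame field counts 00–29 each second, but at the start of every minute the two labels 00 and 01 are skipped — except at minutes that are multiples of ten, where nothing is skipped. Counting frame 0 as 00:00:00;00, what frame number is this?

Complete 10-minute blocks: 1, each 17982 frames → 17982.
Remaining 2 whole minutes in the current block: 1800 + 1 × 1798 = 3598 frames.
Within the current minute: 49 × 30 + 5 − 2 = 1473 (labels ;00/;01 skipped at this minute). Total = 17982 + 3598 + 1473 = 23053.

23053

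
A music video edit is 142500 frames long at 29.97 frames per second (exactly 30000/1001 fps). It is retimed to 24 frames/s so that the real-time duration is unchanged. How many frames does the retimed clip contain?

114114 frames

Target frames = source frames × (target rate / source rate) = 142500 × (24)/(30000/1001) = 142500 × 1001/1250 = 114114.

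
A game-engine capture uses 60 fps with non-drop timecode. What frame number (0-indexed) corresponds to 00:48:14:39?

173679

Total seconds to the label: (0 × 3600 + 48 × 60 + 14) = 2894.
Frame index = 2894 × 60 + 39 = 173679.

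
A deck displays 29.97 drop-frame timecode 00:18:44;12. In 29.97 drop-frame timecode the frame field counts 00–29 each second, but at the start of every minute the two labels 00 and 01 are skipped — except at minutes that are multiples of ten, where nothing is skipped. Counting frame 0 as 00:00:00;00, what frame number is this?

33698

As if non-drop at 30 labels/s: (0 × 3600 + 18 × 60 + 44) × 30 + 12 = 33732.
Minute boundaries passed: 18; those not divisible by 10: 18 − 1 = 17; dropped labels = 2 × 17 = 34.
Actual frame index = 33732 − 34 = 33698.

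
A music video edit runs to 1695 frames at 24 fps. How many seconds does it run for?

70.625 seconds

Running time = 1695 / (24) = 70.625 s.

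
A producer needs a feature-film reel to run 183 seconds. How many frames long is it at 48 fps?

Frames = 183 × 48 = 8784.

8784 frames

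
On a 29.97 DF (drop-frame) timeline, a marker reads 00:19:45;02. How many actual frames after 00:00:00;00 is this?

35516

Complete 10-minute blocks: 1, each 17982 frames → 17982.
Remaining 9 whole minutes in the current block: 1800 + 8 × 1798 = 16184 frames.
Within the current minute: 45 × 30 + 2 − 2 = 1350 (labels ;00/;01 skipped at this minute). Total = 17982 + 16184 + 1350 = 35516.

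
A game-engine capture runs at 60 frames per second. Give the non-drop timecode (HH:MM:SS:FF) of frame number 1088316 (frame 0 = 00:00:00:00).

05:02:18:36

1088316 ÷ 60 = 18138 full seconds, remainder 36 frames.
18138 s = 5 h 2 min 18 s.
Timecode: 05:02:18:36.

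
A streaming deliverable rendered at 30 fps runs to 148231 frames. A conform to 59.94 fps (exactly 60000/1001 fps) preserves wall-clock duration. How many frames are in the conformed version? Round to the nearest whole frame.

Frames at target rate = 148231 × (60000/1001) / (30) = 296462000/1001 ≈ 296165.834.
Nearest whole frame: 296166.

296166 frames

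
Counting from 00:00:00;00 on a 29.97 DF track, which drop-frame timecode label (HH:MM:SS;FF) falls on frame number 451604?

Each 10-minute DF block holds 10 × 60 × 30 − 9 × 2 = 17982 frames. 451604 ÷ 17982 → 25 full blocks, remainder 2054.
Within the partial block the first minute is 1800 frames and each further minute 1798, so 1 further minute boundary passed. Total skipped labels = 18 × 25 + 2 × 1 = 452.
Non-drop label index = 451604 + 452 = 452056; at 30 labels/s that is 04:11:08:16, i.e. DF 04:11:08;16.

04:11:08;16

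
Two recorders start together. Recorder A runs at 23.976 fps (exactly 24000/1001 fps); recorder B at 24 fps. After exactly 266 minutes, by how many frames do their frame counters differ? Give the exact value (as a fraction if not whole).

266 min = 15960 s.
A emits 24000/1001 × 15960 = 54720000/143 frames; B emits 24 × 15960 = 383040.
Difference = 54720/143 frames (≈ 382.6573); B is ahead of A.

54720/143 frames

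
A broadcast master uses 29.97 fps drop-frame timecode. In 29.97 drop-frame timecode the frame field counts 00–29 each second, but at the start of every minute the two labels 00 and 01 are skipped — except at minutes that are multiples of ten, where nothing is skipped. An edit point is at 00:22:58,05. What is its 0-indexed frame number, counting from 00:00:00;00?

41305

As if non-drop at 30 labels/s: (0 × 3600 + 22 × 60 + 58) × 30 + 5 = 41345.
Minute boundaries passed: 22; those not divisible by 10: 22 − 2 = 20; dropped labels = 2 × 20 = 40.
Actual frame index = 41345 − 40 = 41305.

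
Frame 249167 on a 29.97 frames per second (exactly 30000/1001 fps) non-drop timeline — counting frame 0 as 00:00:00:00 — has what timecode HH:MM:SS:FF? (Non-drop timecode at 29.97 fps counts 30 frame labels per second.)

02:18:25:17

249167 ÷ 30 = 8305 full seconds, remainder 17 frames.
8305 s = 2 h 18 min 25 s.
Timecode: 02:18:25:17.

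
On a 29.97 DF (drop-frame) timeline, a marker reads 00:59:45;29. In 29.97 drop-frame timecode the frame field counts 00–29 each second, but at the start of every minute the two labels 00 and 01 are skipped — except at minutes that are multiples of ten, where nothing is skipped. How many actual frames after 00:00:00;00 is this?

107471

Complete 10-minute blocks: 5, each 17982 frames → 89910.
Remaining 9 whole minutes in the current block: 1800 + 8 × 1798 = 16184 frames.
Within the current minute: 45 × 30 + 29 − 2 = 1377 (labels ;00/;01 skipped at this minute). Total = 89910 + 16184 + 1377 = 107471.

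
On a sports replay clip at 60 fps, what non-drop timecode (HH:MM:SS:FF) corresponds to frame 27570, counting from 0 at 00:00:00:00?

00:07:39:30

27570 ÷ 60 = 459 full seconds, remainder 30 frames.
459 s = 0 h 7 min 39 s.
Timecode: 00:07:39:30.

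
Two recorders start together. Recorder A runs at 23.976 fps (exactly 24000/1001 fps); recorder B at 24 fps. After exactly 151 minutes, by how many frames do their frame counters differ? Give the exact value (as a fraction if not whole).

217440/1001 frames

151 min = 9060 s.
A emits 24000/1001 × 9060 = 217440000/1001 frames; B emits 24 × 9060 = 217440.
Difference = 217440/1001 frames (≈ 217.2228); B is ahead of A.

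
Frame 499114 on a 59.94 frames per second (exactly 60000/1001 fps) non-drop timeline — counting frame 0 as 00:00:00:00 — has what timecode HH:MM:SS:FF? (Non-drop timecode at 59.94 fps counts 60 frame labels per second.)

02:18:38:34

499114 ÷ 60 = 8318 full seconds, remainder 34 frames.
8318 s = 2 h 18 min 38 s.
Timecode: 02:18:38:34.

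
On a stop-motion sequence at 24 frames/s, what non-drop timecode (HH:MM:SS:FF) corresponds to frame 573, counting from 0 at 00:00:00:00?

00:00:23:21

573 ÷ 24 = 23 full seconds, remainder 21 frames.
23 s = 0 h 0 min 23 s.
Timecode: 00:00:23:21.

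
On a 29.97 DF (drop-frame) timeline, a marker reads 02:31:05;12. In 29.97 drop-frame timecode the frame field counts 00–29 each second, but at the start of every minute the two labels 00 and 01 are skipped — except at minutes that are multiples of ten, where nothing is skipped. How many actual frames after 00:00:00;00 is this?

Complete 10-minute blocks: 15, each 17982 frames → 269730.
Remaining 1 whole minute in the current block: 1800 + 0 × 1798 = 1800 frames.
Within the current minute: 5 × 30 + 12 − 2 = 160 (labels ;00/;01 skipped at this minute). Total = 269730 + 1800 + 160 = 271690.

271690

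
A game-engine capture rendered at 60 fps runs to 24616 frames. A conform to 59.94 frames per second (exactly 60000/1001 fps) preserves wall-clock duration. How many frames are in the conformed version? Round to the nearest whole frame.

24591 frames

Frames at target rate = 24616 × (60000/1001) / (60) = 24616000/1001 ≈ 24591.409.
Nearest whole frame: 24591.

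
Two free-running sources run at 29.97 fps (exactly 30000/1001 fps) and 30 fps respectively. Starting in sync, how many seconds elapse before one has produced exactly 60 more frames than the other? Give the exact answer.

The gap grows by |30 − 30000/1001| = 30/1001 frames per second.
Time for a 60-frame gap: 60 ÷ (30/1001) = 2002 s.

2002 seconds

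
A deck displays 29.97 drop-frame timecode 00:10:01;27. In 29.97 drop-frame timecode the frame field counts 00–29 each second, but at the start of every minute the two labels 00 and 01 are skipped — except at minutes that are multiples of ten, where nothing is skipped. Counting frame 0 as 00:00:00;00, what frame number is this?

As if non-drop at 30 labels/s: (0 × 3600 + 10 × 60 + 1) × 30 + 27 = 18057.
Minute boundaries passed: 10; those not divisible by 10: 10 − 1 = 9; dropped labels = 2 × 9 = 18.
Actual frame index = 18057 − 18 = 18039.

18039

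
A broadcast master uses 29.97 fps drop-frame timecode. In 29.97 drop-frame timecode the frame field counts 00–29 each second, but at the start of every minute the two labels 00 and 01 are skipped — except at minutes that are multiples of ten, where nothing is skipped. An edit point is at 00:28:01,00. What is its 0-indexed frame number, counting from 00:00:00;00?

Complete 10-minute blocks: 2, each 17982 frames → 35964.
Remaining 8 whole minutes in the current block: 1800 + 7 × 1798 = 14386 frames.
Within the current minute: 1 × 30 + 0 − 2 = 28 (labels ;00/;01 skipped at this minute). Total = 35964 + 14386 + 28 = 50378.

50378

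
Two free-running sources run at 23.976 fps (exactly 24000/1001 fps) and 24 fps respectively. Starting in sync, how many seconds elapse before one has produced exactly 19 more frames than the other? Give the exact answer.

The gap grows by |24 − 24000/1001| = 24/1001 frames per second.
Time for a 19-frame gap: 19 ÷ (24/1001) = 19019/24 s.

19019/24 seconds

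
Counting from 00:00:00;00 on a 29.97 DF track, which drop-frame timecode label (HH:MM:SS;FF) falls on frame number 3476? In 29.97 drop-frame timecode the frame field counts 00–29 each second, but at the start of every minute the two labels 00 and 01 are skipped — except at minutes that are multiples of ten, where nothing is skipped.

Each 10-minute DF block holds 10 × 60 × 30 − 9 × 2 = 17982 frames. 3476 ÷ 17982 → 0 full blocks, remainder 3476.
Within the partial block the first minute is 1800 frames and each further minute 1798, so 1 further minute boundary passed. Total skipped labels = 18 × 0 + 2 × 1 = 2.
Non-drop label index = 3476 + 2 = 3478; at 30 labels/s that is 00:01:55:28, i.e. DF 00:01:55;28.

00:01:55;28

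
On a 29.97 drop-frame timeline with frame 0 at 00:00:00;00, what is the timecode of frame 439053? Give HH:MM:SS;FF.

04:04:09;23

Ten DF minutes hold 17982 frames, so frame 439053 lies in block 24 (frames 431568–449549) with 7485 frames into that block.
The block's first minute is 1800 frames and the rest 1798 each; 7485 frames reaches minute 4, so 24 × 18 + 4 × 2 = 440 labels have been skipped so far.
Adding those back, label number 439053 + 440 = 439493 at 30 labels/s is 14649 s + 23 f = 4 h 4 min 9 s frame 23, i.e. 04:04:09;23.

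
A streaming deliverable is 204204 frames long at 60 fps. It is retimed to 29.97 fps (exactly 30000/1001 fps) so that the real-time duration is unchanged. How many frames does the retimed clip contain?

102000 frames

Target frames = source frames × (target rate / source rate) = 204204 × (30000/1001)/(60) = 204204 × 500/1001 = 102000.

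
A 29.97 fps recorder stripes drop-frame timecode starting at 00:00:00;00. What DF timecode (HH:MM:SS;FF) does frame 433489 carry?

04:01:04;03

Each 10-minute DF block holds 10 × 60 × 30 − 9 × 2 = 17982 frames. 433489 ÷ 17982 → 24 full blocks, remainder 1921.
Within the partial block the first minute is 1800 frames and each further minute 1798, so 1 further minute boundary passed. Total skipped labels = 18 × 24 + 2 × 1 = 434.
Non-drop label index = 433489 + 434 = 433923; at 30 labels/s that is 04:01:04:03, i.e. DF 04:01:04;03.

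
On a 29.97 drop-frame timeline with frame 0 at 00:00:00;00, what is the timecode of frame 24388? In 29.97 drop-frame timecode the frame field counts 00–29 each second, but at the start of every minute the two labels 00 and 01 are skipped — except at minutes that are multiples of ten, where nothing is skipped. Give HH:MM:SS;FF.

Each 10-minute DF block holds 10 × 60 × 30 − 9 × 2 = 17982 frames. 24388 ÷ 17982 → 1 full block, remainder 6406.
Within the partial block the first minute is 1800 frames and each further minute 1798, so 3 further minute boundaries passed. Total skipped labels = 18 × 1 + 2 × 3 = 24.
Non-drop label index = 24388 + 24 = 24412; at 30 labels/s that is 00:13:33:22, i.e. DF 00:13:33;22.

00:13:33;22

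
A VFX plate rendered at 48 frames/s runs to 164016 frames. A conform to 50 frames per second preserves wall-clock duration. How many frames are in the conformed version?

170850 frames

Target frames = source frames × (target rate / source rate) = 164016 × (50)/(48) = 164016 × 25/24 = 170850.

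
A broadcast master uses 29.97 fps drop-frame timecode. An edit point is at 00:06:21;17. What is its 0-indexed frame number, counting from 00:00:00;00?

Complete 10-minute blocks: 0, each 17982 frames → 0.
Remaining 6 whole minutes in the current block: 1800 + 5 × 1798 = 10790 frames.
Within the current minute: 21 × 30 + 17 − 2 = 645 (labels ;00/;01 skipped at this minute). Total = 0 + 10790 + 645 = 11435.

11435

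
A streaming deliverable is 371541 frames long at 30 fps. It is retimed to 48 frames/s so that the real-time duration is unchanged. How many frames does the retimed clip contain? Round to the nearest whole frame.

594466 frames

Frames at target rate = 371541 × (48) / (30) = 2972328/5 ≈ 594465.600.
Nearest whole frame: 594466.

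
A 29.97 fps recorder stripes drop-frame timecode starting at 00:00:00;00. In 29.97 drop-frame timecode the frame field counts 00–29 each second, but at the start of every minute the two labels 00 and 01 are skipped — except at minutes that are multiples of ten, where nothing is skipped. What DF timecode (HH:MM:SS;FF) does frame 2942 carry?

00:01:38;04

Ten DF minutes hold 17982 frames, so frame 2942 lies in block 0 (frames 0–17981) with 2942 frames into that block.
The block's first minute is 1800 frames and the rest 1798 each; 2942 frames reaches minute 1, so 0 × 18 + 1 × 2 = 2 labels have been skipped so far.
Adding those back, label number 2942 + 2 = 2944 at 30 labels/s is 98 s + 4 f = 0 h 1 min 38 s frame 4, i.e. 00:01:38;04.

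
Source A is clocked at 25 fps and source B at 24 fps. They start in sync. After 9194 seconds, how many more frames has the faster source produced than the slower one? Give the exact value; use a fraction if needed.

A emits 25 × 9194 = 229850 frames; B emits 24 × 9194 = 220656.
Difference = 9194 frames; B is behind A.

9194 frames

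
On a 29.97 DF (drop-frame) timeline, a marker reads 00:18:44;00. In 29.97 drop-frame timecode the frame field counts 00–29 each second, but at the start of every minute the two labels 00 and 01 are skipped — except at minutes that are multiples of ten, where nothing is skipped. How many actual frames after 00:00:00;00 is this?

Complete 10-minute blocks: 1, each 17982 frames → 17982.
Remaining 8 whole minutes in the current block: 1800 + 7 × 1798 = 14386 frames.
Within the current minute: 44 × 30 + 0 − 2 = 1318 (labels ;00/;01 skipped at this minute). Total = 17982 + 14386 + 1318 = 33686.

33686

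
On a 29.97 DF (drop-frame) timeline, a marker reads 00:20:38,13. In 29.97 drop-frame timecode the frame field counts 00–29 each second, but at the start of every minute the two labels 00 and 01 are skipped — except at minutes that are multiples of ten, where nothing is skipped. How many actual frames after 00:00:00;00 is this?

37117

As if non-drop at 30 labels/s: (0 × 3600 + 20 × 60 + 38) × 30 + 13 = 37153.
Minute boundaries passed: 20; those not divisible by 10: 20 − 2 = 18; dropped labels = 2 × 18 = 36.
Actual frame index = 37153 − 36 = 37117.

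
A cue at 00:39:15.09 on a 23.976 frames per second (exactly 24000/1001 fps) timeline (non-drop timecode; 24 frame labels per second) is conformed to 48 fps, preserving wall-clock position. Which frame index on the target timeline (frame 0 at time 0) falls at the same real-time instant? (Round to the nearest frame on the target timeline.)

Source frame index: (0×3600 + 39×60 + 15) × 24 + 9 = 56529.
Real time: 56529 / (24000/1001) = 18861843/8000 s.
Target frame: (18861843/8000) × (48) = 56585529/500 ≈ 113171.058 → 113171.

frame 113171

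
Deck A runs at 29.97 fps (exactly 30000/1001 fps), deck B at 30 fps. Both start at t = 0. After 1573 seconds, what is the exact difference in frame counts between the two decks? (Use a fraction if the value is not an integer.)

330/7 frames

A emits 30000/1001 × 1573 = 330000/7 frames; B emits 30 × 1573 = 47190.
Difference = 330/7 frames (≈ 47.1429); B is ahead of A.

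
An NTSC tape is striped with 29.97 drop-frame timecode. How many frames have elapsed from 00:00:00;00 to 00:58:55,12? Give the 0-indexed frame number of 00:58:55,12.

As if non-drop at 30 labels/s: (0 × 3600 + 58 × 60 + 55) × 30 + 12 = 106062.
Minute boundaries passed: 58; those not divisible by 10: 58 − 5 = 53; dropped labels = 2 × 53 = 106.
Actual frame index = 106062 − 106 = 105956.

105956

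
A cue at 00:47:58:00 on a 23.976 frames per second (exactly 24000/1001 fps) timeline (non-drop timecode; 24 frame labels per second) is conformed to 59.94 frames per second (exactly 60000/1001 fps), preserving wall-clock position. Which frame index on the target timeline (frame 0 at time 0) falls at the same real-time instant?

frame 172680

Source frame index: (0×3600 + 47×60 + 58) × 24 + 0 = 69072.
Real time: 69072 / (24000/1001) = 1440439/500 s.
Target frame: (1440439/500) × (60000/1001) = 172680.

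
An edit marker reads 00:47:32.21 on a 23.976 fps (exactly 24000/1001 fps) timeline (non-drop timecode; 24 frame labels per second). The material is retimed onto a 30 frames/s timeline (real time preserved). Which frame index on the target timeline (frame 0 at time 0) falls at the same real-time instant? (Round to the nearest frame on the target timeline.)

frame 85672

Source frame index: (0×3600 + 47×60 + 32) × 24 + 21 = 68469.
Real time: 68469 / (24000/1001) = 22845823/8000 s.
Target frame: (22845823/8000) × (30) = 68537469/800 ≈ 85671.836 → 85672.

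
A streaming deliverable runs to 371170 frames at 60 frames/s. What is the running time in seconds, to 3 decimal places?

6186.167 seconds

Running time = 371170 × 1/60 = 37117/6 s ≈ 6186.167 s.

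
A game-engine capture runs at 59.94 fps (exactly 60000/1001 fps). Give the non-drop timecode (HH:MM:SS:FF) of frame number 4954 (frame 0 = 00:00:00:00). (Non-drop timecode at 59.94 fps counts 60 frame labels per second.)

4954 ÷ 60 = 82 full seconds, remainder 34 frames.
82 s = 0 h 1 min 22 s.
Timecode: 00:01:22:34.

00:01:22:34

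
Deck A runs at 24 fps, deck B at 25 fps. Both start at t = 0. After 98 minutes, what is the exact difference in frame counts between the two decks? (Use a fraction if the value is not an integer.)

98 min = 5880 s.
A emits 24 × 5880 = 141120 frames; B emits 25 × 5880 = 147000.
Difference = 5880 frames; B is ahead of A.

5880 frames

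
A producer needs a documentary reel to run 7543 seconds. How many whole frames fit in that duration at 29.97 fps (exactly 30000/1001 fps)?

226063 frames

Frames = 7543 × 30000/1001 = 226290000/1001 ≈ 226063.9361.
Complete frames: 226063.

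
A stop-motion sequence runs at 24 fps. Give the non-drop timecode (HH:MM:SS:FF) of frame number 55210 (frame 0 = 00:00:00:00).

55210 ÷ 24 = 2300 full seconds, remainder 10 frames.
2300 s = 0 h 38 min 20 s.
Timecode: 00:38:20:10.

00:38:20:10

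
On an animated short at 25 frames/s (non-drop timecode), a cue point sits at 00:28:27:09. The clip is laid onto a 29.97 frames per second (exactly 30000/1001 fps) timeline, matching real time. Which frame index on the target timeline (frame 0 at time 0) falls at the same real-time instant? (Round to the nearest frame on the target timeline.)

frame 51170

Source frame index: (0×3600 + 28×60 + 27) × 25 + 9 = 42684.
Real time: 42684 / (25) = 42684/25 s.
Target frame: (42684/25) × (30000/1001) = 51220800/1001 ≈ 51169.630 → 51170.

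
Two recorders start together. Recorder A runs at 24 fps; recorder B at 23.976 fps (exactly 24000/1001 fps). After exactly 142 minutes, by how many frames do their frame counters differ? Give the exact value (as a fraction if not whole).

204480/1001 frames

142 min = 8520 s.
A emits 24 × 8520 = 204480 frames; B emits 24000/1001 × 8520 = 204480000/1001.
Difference = 204480/1001 frames (≈ 204.2757); B is behind A.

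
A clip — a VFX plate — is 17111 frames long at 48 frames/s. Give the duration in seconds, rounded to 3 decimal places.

356.479 seconds

Running time = 17111 × 1/48 = 17111/48 s ≈ 356.479 s.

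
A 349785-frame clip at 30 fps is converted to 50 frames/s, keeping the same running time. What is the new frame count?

582975 frames

Target frames = source frames × (target rate / source rate) = 349785 × (50)/(30) = 349785 × 5/3 = 582975.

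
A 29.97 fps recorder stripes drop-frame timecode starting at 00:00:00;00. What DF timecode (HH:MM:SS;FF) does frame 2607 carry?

00:01:26;29

Ten DF minutes hold 17982 frames, so frame 2607 lies in block 0 (frames 0–17981) with 2607 frames into that block.
The block's first minute is 1800 frames and the rest 1798 each; 2607 frames reaches minute 1, so 0 × 18 + 1 × 2 = 2 labels have been skipped so far.
Adding those back, label number 2607 + 2 = 2609 at 30 labels/s is 86 s + 29 f = 0 h 1 min 26 s frame 29, i.e. 00:01:26;29.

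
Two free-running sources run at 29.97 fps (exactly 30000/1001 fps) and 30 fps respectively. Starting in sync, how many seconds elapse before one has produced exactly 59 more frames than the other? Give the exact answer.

59059/30 seconds

The gap grows by |30 − 30000/1001| = 30/1001 frames per second.
Time for a 59-frame gap: 59 ÷ (30/1001) = 59059/30 s.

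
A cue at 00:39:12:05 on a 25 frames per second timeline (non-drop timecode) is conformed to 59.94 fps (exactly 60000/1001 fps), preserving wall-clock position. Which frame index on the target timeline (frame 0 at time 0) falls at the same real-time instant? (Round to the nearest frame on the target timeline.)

Source frame index: (0×3600 + 39×60 + 12) × 25 + 5 = 58805.
Real time: 58805 / (25) = 11761/5 s.
Target frame: (11761/5) × (60000/1001) = 141132000/1001 ≈ 140991.009 → 140991.

frame 140991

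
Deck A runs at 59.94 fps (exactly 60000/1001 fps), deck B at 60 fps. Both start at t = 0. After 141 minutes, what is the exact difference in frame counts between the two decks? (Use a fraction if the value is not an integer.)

141 min = 8460 s.
A emits 60000/1001 × 8460 = 507600000/1001 frames; B emits 60 × 8460 = 507600.
Difference = 507600/1001 frames (≈ 507.0929); B is ahead of A.

507600/1001 frames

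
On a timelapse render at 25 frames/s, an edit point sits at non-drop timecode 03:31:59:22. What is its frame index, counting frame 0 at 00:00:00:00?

Total seconds to the label: (3 × 3600 + 31 × 60 + 59) = 12719.
Frame index = 12719 × 25 + 22 = 317997.

frame 317997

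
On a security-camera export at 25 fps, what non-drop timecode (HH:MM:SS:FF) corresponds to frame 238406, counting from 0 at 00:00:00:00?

238406 ÷ 25 = 9536 full seconds, remainder 6 frames.
9536 s = 2 h 38 min 56 s.
Timecode: 02:38:56:06.

02:38:56:06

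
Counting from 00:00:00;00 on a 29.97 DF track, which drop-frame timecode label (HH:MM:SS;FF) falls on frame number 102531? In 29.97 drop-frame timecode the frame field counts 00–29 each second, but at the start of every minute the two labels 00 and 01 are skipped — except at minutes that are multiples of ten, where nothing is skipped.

Ten DF minutes hold 17982 frames, so frame 102531 lies in block 5 (frames 89910–107891) with 12621 frames into that block.
The block's first minute is 1800 frames and the rest 1798 each; 12621 frames reaches minute 7, so 5 × 18 + 7 × 2 = 104 labels have been skipped so far.
Adding those back, label number 102531 + 104 = 102635 at 30 labels/s is 3421 s + 5 f = 0 h 57 min 1 s frame 5, i.e. 00:57:01;05.

00:57:01;05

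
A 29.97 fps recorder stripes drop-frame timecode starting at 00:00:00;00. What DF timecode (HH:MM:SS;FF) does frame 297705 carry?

02:45:33;13

Each 10-minute DF block holds 10 × 60 × 30 − 9 × 2 = 17982 frames. 297705 ÷ 17982 → 16 full blocks, remainder 9993.
Within the partial block the first minute is 1800 frames and each further minute 1798, so 5 further minute boundaries passed. Total skipped labels = 18 × 16 + 2 × 5 = 298.
Non-drop label index = 297705 + 298 = 298003; at 30 labels/s that is 02:45:33:13, i.e. DF 02:45:33;13.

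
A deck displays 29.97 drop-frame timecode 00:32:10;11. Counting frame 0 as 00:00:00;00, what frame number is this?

57853

As if non-drop at 30 labels/s: (0 × 3600 + 32 × 60 + 10) × 30 + 11 = 57911.
Minute boundaries passed: 32; those not divisible by 10: 32 − 3 = 29; dropped labels = 2 × 29 = 58.
Actual frame index = 57911 − 58 = 57853.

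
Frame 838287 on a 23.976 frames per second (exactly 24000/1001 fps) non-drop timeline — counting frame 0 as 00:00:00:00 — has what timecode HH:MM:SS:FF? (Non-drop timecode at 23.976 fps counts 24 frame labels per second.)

09:42:08:15

838287 ÷ 24 = 34928 full seconds, remainder 15 frames.
34928 s = 9 h 42 min 8 s.
Timecode: 09:42:08:15.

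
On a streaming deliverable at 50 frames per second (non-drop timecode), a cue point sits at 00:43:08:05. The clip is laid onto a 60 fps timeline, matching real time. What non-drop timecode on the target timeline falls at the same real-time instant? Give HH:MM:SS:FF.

00:43:08:06

Source frame index: (0×3600 + 43×60 + 8) × 50 + 5 = 129405.
Real time: 129405 / (50) = 25881/10 s.
Target frame: (25881/10) × (60) = 155286.
At 60 labels/s: frame 155286 → 00:43:08:06.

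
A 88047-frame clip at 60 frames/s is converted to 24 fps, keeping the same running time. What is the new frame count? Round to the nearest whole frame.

Frames at target rate = 88047 × (24) / (60) = 176094/5 ≈ 35218.800.
Nearest whole frame: 35219.

35219 frames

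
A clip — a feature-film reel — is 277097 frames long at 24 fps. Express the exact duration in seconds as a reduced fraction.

277097/24 seconds

Running time = 277097 ÷ (24) = 277097 × 1/24 = 277097/24 s.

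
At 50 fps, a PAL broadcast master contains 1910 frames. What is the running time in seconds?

Running time = 1910 / (50) = 38.2 s.

38.2 seconds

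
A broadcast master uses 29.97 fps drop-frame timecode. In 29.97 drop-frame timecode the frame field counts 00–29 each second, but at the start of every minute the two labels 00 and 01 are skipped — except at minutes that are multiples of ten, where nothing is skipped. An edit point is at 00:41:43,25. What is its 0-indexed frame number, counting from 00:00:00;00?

75041

As if non-drop at 30 labels/s: (0 × 3600 + 41 × 60 + 43) × 30 + 25 = 75115.
Minute boundaries passed: 41; those not divisible by 10: 41 − 4 = 37; dropped labels = 2 × 37 = 74.
Actual frame index = 75115 − 74 = 75041.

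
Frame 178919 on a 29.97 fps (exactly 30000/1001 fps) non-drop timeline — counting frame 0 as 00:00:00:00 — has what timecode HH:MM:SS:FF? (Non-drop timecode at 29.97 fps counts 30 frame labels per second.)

01:39:23:29

178919 ÷ 30 = 5963 full seconds, remainder 29 frames.
5963 s = 1 h 39 min 23 s.
Timecode: 01:39:23:29.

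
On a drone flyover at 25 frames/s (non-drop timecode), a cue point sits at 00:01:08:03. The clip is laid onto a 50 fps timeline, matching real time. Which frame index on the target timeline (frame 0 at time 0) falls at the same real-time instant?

Source frame index: (0×3600 + 1×60 + 8) × 25 + 3 = 1703.
Real time: 1703 / (25) = 1703/25 s.
Target frame: (1703/25) × (50) = 3406.

frame 3406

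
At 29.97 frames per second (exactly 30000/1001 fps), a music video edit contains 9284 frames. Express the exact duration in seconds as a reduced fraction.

Running time = 9284 ÷ (30000/1001) = 9284 × 1001/30000 = 2323321/7500 s.

2323321/7500 seconds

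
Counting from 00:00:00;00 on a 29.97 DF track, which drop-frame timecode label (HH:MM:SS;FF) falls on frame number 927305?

08:35:41;03

Ten DF minutes hold 17982 frames, so frame 927305 lies in block 51 (frames 917082–935063) with 10223 frames into that block.
The block's first minute is 1800 frames and the rest 1798 each; 10223 frames reaches minute 5, so 51 × 18 + 5 × 2 = 928 labels have been skipped so far.
Adding those back, label number 927305 + 928 = 928233 at 30 labels/s is 30941 s + 3 f = 8 h 35 min 41 s frame 3, i.e. 08:35:41;03.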